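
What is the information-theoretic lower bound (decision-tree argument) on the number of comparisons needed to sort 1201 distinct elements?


A binary decision tree of height h has at most 2^h leaves and needs at least n! of them, so h >= ceil(log2(n!)).
1201! is far too large to multiply out, so use Stirling's series:
  ln(n!) ~ n ln n - n + (1/2) ln(2 pi n) + 1/(12n)  (error below 1/(360 n^3), negligible here)
  ln(1201) = 7.0909098
  n ln n = 1201 * 7.0909098 = 8516.1827
  (1/2) ln(2 pi * 1201) = (1/2) ln(7546.1056) = 4.4644
  1/(12*1201) = 0.0001
  ln(1201!) ~ 8516.1827 - 1201 + 4.4644 + 0.0001 = 7319.6472
Convert to base 2: log2(1201!) = 7319.6472 / ln 2 = 7319.6472 / 0.69314718 = 10560.0187
ceil(10560.0187) = 10561


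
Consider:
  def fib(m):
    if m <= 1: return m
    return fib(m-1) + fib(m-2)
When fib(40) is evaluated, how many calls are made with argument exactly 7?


Let N(m) = number of times fib(m) is called while evaluating fib(40).
N(40) = 1 (the initial call).
N(39) = 1 (only fib(40) calls it).
For 1 <= m <= 38: fib(m) is called by fib(m+1) and fib(m+2), so
  N(m) = N(m+1) + N(m+2).
fib(0) is called only by fib(2), so N(0) = N(2).
Walk down from m=40:
  N(40)=1, N(39)=1, N(38)=2, N(37)=3, N(36)=5, N(35)=8, N(34)=13, N(33)=21, N(32)=34, N(31)=55, N(30)=89, N(29)=144, N(28)=233, N(27)=377, N(26)=610, N(25)=987, N(24)=1597, N(23)=2584, N(22)=4181, N(21)=6765, N(20)=10946, N(19)=17711, N(18)=28657, N(17)=46368, N(16)=75025, N(15)=121393, N(14)=196418, N(13)=317811, N(12)=514229, N(11)=832040, N(10)=1346269, N(9)=2178309, N(8)=3524578, N(7)=5702887
N(7) = 5702887


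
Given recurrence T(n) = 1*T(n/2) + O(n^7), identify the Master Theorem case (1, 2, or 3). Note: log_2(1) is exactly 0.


Master Theorem parameters: a=1, b=2, c=7
log_b(a) = 0
Compare b^c with a: 2^7 = 128 > 1, so c > log_b(a).
Comparing c=7 vs log_b(a)=0:
7 > 0 => Case 3
Result: T(n) = O(n^7)
Master Theorem case = 3


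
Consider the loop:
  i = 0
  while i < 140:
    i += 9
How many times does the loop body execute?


Starting at i = 0, each iteration adds 9.
Iterations until i >= 140:
  Iteration 1: i = 0 -> i = 9
  Iteration 2: i = 9 -> i = 18
  Iteration 3: i = 18 -> i = 27
  Iteration 4: i = 27 -> i = 36
  Iteration 5: i = 36 -> i = 45
  Iteration 6: i = 45 -> i = 54
  Iteration 7: i = 54 -> i = 63
  Iteration 8: i = 63 -> i = 72
  ... continuing ...
Total iterations = ceil(140/9) = 16


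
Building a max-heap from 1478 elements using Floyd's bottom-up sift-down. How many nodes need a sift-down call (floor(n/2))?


In a heap of 1478 elements (0-indexed array):
  Last element index: 1477
  Parent of last element: floor((1477 - 1) / 2) = 738
  Internal nodes: indices 0 to 738
  Count = floor(1478/2) = 739


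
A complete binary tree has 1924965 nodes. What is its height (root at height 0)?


In a complete binary tree, level k holds nodes 2^k .. 2^(k+1)-1 (1-indexed).
Height = floor(log2(n)) = floor(log2(1924965)) = 20
Check: 2^20 = 1048576 <= 1924965 < 2097152 = 2^21


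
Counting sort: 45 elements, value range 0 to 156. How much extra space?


n = 45 (output array)
k = 157 (count array for 157 distinct values)
Extra space = 45 + 157 = 202


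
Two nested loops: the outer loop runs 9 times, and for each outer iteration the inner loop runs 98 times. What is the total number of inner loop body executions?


Outer loop: 9 iterations
Inner loop: 98 iterations per outer iteration
Total = 9 * 98 = 882


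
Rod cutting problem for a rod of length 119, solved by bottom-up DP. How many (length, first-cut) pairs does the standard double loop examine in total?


For each subproblem length i = 1..119, the inner loop considers i possible first cuts.
Total = 1 + 2 + ... + 119
= 119*(119+1)/2
= 119*120/2 = 7140


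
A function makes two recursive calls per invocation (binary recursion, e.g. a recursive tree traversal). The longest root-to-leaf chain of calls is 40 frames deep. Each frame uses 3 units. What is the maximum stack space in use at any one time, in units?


Binary recursion: the two calls run one after the other, so only one root-to-leaf chain of frames is on the stack at a time.
Maximum depth (longest chain) = 40 frames
Each frame = 3 units
Max stack space = 40 * 3 = 120


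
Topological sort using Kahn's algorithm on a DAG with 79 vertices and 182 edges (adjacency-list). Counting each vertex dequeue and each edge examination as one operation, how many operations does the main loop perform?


Kahn's algorithm:
  1. Compute in-degrees: O(V + E)
  2. Process queue: each vertex dequeued once (O(V))
     each edge examined once (O(E))
Total = V + E = 79 + 182 = 261


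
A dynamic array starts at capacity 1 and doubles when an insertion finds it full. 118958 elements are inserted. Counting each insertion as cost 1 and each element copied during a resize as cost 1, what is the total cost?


n = 118958
Insertion costs: 118958
Resizes copy 1, 2, 4, ... up to the largest power of 2 that is <= n-1 = 118957, i.e. 65536.
Copy costs = 1 + 2 + 4 + 8 + 16 + 32 + 64 + 128 + 256 + 512 + 1024 + 2048 + 4096 + 8192 + 16384 + 32768 + 65536 = 131071
Total = 118958 + 131071 = 250029


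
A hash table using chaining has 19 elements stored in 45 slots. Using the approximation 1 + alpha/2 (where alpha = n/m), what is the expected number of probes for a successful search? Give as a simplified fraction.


Load factor alpha = n/m = 19/45
Expected probes = 1 + alpha/2 = 1 + 19/(2*45)
= 1 + 19/90
= 90/90 + 19/90
= 109/90


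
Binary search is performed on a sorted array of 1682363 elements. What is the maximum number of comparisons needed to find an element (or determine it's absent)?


Binary search halves the search space each comparison:
  Step 1: search space = 1682363 -> 841181
  Step 2: search space = 841181 -> 420590
  Step 3: search space = 420590 -> 210295
  Step 4: search space = 210295 -> 105147
  Step 5: search space = 105147 -> 52573
  Step 6: search space = 52573 -> 26286
  Step 7: search space = 26286 -> 13143
  Step 8: search space = 13143 -> 6571
  Step 9: search space = 6571 -> 3285
  Step 10: search space = 3285 -> 1642
  Step 11: search space = 1642 -> 821
  Step 12: search space = 821 -> 410
  Step 13: search space = 410 -> 205
  Step 14: search space = 205 -> 102
  Step 15: search space = 102 -> 51
  Step 16: search space = 51 -> 25
  Step 17: search space = 25 -> 12
  Step 18: search space = 12 -> 6
  Step 19: search space = 6 -> 3
  Step 20: search space = 3 -> 1
  Step 21: search space = 1 (final check)
Maximum comparisons = floor(log2(1682363)) + 1 = 20 + 1 = 21


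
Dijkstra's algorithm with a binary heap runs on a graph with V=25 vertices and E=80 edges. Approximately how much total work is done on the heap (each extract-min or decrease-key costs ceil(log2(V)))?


Dijkstra with a binary heap: each vertex is extracted once, each edge may relax once.
Each heap operation costs O(log V).
V + E = 25 + 80 = 105
ceil(log2(25)) = 5 (since 2^4 = 16 < 25 <= 32 = 2^5)
Total heap work = (V+E) * ceil(log2(V)) = 105 * 5 = 525


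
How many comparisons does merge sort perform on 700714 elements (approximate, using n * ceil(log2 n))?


Recursion depth: ceil(log2(700714)) = 20
Each recursion level merges n = 700714 elements
Total = 700714 * 20 = 14014280


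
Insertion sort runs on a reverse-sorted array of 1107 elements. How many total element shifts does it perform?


Sum of shifts = 1 + 2 + 3 + ... + 1106
= 1107 * 1106 / 2
= 1224342 / 2
= 612171


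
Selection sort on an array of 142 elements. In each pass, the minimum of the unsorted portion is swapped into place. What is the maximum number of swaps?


Selection sort performs one swap per pass:
  Pass 1: find min in positions 0 to 141, swap with position 0
  Pass 2: find min in positions 1 to 141, swap with position 1
  Pass 3: find min in positions 2 to 141, swap with position 2
  Pass 4: find min in positions 3 to 141, swap with position 3
  Pass 5: find min in positions 4 to 141, swap with position 4
  ... (136 more passes)
Total passes (and swaps) = n - 1 = 142 - 1 = 141


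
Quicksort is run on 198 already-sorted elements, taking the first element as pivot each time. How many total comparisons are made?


Sum of comparisons per partition:
197 + 196 + ... + 1 + 0
= 198 * (198 - 1) / 2
= 198 * 197 / 2
= 19503


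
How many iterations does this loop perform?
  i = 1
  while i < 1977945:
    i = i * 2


The loop variable doubles each iteration:
i = 1 -> 2 -> 4 -> 8 -> 16 -> 32 -> 64 -> 128 -> 256 -> 512 -> 1024 -> 2048 -> 4096 -> 8192 -> 16384 -> 32768 -> 65536 -> 131072 -> 262144 -> 524288 -> 1048576 -> 2097152 (stop, 2097152 >= 1977945)
Number of doublings = ceil(log2(1977945)) = 21


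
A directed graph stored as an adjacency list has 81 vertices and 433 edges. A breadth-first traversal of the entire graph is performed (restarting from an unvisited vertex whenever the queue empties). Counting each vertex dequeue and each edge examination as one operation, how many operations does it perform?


A full BFS traversal dequeues each vertex once and examines each edge once.
Vertex visits: 81
Edge visits: 433
V + E = 81 + 433 = 514


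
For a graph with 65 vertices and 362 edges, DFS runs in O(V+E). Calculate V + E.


A full DFS traversal visits each vertex once and examines each edge once.
V = 65
E = 362
Sum = 65 + 362 = 427


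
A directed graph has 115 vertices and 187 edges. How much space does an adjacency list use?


Adjacency list: one list head per vertex + one entry per edge
Vertex heads: 115
Edge entries: 187
Total = 115 + 187 = 302


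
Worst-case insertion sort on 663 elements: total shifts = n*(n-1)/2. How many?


Sum of shifts = 1 + 2 + 3 + ... + 662
= 663 * 662 / 2
= 438906 / 2
= 219453


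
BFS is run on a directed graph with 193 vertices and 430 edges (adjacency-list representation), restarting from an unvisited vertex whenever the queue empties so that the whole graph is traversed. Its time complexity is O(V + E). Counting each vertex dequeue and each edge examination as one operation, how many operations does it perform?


A full BFS traversal dequeues each vertex exactly once and examines each directed edge exactly once.
V = 193 (vertex processing cost)
E = 430 (edge examination cost)
Total operations proportional to V + E = 193 + 430 = 623


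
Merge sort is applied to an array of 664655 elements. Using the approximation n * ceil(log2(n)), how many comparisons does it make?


Merge sort divides the array into halves recursively.
Number of levels = ceil(log2(664655)) = 20
At each level, approximately n = 664655 comparisons are needed for merging.
Total comparisons ~ n * ceil(log2(n)) = 664655 * 20 = 13293100


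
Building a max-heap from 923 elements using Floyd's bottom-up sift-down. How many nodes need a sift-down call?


In a heap of 923 elements (0-indexed array):
  Last element index: 922
  Parent of last element: floor((922 - 1) / 2) = 460
  Internal nodes: indices 0 to 460
  Count = floor(923/2) = 461


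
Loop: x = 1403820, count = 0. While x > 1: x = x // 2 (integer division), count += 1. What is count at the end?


The variable x halves each step:
x = 1403820 -> 701910 -> 350955 -> 175477 -> 87738 -> 43869 -> 21934 -> 10967 -> 5483 -> 2741 -> 1370 -> 685 -> 342 -> 171 -> 85 -> 42 -> 21 -> 10 -> 5 -> 2 -> 1
Number of halvings = floor(log2(1403820)) = 20


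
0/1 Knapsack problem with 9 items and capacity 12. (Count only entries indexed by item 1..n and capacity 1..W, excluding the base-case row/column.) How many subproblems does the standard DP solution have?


The DP table is indexed by (item, capacity).
Rows: 9 items
Columns: 12 capacity values (1 to W)
Total subproblems = 9 * 12 = 108


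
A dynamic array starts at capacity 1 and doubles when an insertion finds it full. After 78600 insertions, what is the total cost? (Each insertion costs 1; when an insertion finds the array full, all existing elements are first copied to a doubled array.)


Insertion cost: 78600 (one per element)
Resizes occur just before inserting elements 2, 3, 5, 9, ...
Elements copied at each resize: 1 + 2 + 4 + 8 + 16 + 32 + 64 + 128 + 256 + 512 + 1024 + 2048 + 4096 + 8192 + 16384 + 32768 + 65536
Sum of copies = 131071 (geometric series: 2^k - 1)
Total = 78600 + 131071 = 209671


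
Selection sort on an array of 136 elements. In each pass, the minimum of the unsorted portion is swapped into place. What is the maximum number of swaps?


Selection sort performs one swap per pass:
  Pass 1: find min in positions 0 to 135, swap with position 0
  Pass 2: find min in positions 1 to 135, swap with position 1
  Pass 3: find min in positions 2 to 135, swap with position 2
  Pass 4: find min in positions 3 to 135, swap with position 3
  Pass 5: find min in positions 4 to 135, swap with position 4
  ... (130 more passes)
Total passes (and swaps) = n - 1 = 136 - 1 = 135


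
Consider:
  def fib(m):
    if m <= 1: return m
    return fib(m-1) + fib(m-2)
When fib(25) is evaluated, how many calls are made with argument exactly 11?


Let N(m) = number of times fib(m) is called while evaluating fib(25).
N(25) = 1 (the initial call).
N(24) = 1 (only fib(25) calls it).
For 1 <= m <= 23: fib(m) is called by fib(m+1) and fib(m+2), so
  N(m) = N(m+1) + N(m+2).
fib(0) is called only by fib(2), so N(0) = N(2).
Walk down from m=25:
  N(25)=1, N(24)=1, N(23)=2, N(22)=3, N(21)=5, N(20)=8, N(19)=13, N(18)=21, N(17)=34, N(16)=55, N(15)=89, N(14)=144, N(13)=233, N(12)=377, N(11)=610
N(11) = 610


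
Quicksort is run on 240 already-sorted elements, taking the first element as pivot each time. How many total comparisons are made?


Sum of comparisons per partition:
239 + 238 + ... + 1 + 0
= 240 * (240 - 1) / 2
= 240 * 239 / 2
= 28680


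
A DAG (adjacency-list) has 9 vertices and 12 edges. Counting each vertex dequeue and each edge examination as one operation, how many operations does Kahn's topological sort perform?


V = 9 (vertex processing)
E = 12 (edge processing)
V + E = 9 + 12 = 21


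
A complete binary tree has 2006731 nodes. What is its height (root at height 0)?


In a complete binary tree, level k holds nodes 2^k .. 2^(k+1)-1 (1-indexed).
Height = floor(log2(n)) = floor(log2(2006731)) = 20
Check: 2^20 = 1048576 <= 2006731 < 2097152 = 2^21


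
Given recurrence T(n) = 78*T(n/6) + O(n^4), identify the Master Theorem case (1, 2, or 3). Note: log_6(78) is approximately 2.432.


Master Theorem parameters: a=78, b=6, c=4
log_b(a) = 2.432
Compare b^c with a: 6^4 = 1296 > 78, so c > log_b(a).
Comparing c=4 vs log_b(a)=2.432:
4 > 2.432 => Case 3
Result: T(n) = O(n^4)
Master Theorem case = 3


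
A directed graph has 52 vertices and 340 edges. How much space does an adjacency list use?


Adjacency list: one list head per vertex + one entry per edge
Vertex heads: 52
Edge entries: 340
Total = 52 + 340 = 392


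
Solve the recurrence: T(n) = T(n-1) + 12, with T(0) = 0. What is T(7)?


Unrolling the recurrence:
T(7) = T(6) + 12
       = T(5) + 12 + 12
       = T(4) + 12*3
       ...
       = T(0) + 12*7
       = 0 + 84 = 84


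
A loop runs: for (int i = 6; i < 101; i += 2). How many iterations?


Loop starts at i = 6, increments by 2, stops when i >= 101.
Number of iterations = ceil((101 - 6) / 2)
= ceil(95 / 2)
= 48


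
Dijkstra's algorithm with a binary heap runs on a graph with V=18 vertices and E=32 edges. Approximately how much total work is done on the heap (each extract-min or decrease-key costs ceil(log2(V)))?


Dijkstra with a binary heap: each vertex is extracted once, each edge may relax once.
Each heap operation costs O(log V).
V + E = 18 + 32 = 50
ceil(log2(18)) = 5 (since 2^4 = 16 < 18 <= 32 = 2^5)
Total heap work = (V+E) * ceil(log2(V)) = 50 * 5 = 250


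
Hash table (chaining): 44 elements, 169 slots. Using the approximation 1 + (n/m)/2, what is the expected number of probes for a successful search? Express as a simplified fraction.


Computing expected probes:
alpha = 44/169
= 1 + alpha/2
= 1 + 44/(2*169)
= (2*169 + 44) / (2*169)
= 382/338 = 191/169


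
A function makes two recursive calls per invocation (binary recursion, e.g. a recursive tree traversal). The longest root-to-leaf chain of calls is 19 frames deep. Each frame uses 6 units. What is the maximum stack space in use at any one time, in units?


Binary recursion: the two calls run one after the other, so only one root-to-leaf chain of frames is on the stack at a time.
Maximum depth (longest chain) = 19 frames
Each frame = 6 units
Max stack space = 19 * 6 = 114


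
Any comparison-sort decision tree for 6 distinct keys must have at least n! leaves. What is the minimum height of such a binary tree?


A binary decision tree of height h has at most 2^h leaves and needs at least n! of them, so h >= ceil(log2(n!)).
Compute 6! as a running product:
  x2 = 2, x3 = 6, x4 = 24, x5 = 120
  x6 = 720
6! = 720
Bracket between powers of 2:
  2^9 = 512 < 720 <= 1024 = 2^10
So ceil(log2(6!)) = 10


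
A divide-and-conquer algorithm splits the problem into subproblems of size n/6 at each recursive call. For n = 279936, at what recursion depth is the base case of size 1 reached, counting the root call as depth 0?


At each depth, the problem size is divided by 6:
  Depth 0: problem size = 279936
  Depth 1: problem size = 46656
  Depth 2: problem size = 7776
  Depth 3: problem size = 1296
  Depth 4: problem size = 216
  Depth 5: problem size = 36
  Depth 6: problem size = 6
  Depth 7: problem size = 1 (base case)
The base case is reached at depth log_6(279936) = 7 (the tree has 8 levels counting depth 0, but the depth asked for is 7).
Recursion depth = 7


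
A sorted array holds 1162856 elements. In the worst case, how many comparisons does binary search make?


Halving sequence: 1162856 -> 581428 -> 290714 -> 145357 -> 72678 -> 36339 -> 18169 -> 9084 -> 4542 -> 2271 -> 1135 -> 567 -> 283 -> 141 -> 70 -> 35 -> 17 -> 8 -> 4 -> 2 -> 1
Number of halvings = 20
Max comparisons = 20 + 1 = 21


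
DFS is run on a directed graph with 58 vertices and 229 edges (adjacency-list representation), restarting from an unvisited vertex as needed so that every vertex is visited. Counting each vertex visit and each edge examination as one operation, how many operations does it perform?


A full DFS traversal processes each vertex exactly once (push/pop on stack).
Each directed edge is examined once.
V = 58, E = 229
V + E = 287


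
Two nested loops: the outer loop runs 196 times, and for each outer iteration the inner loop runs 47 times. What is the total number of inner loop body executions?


Outer loop: 196 iterations
Inner loop: 47 iterations per outer iteration
Total = 196 * 47 = 9212


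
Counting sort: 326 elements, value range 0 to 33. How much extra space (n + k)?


n = 326 (output array)
k = 34 (count array for 34 distinct values)
Extra space = 326 + 34 = 360


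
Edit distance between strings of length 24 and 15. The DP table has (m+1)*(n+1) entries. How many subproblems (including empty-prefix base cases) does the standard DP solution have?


The table includes base cases (empty prefixes).
Rows: (m+1) = 25
Columns: (n+1) = 16
Total = 25 * 16 = 400


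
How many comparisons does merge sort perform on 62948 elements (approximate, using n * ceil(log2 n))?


Recursion depth: ceil(log2(62948)) = 16
Each recursion level merges n = 62948 elements
Total = 62948 * 16 = 1007168


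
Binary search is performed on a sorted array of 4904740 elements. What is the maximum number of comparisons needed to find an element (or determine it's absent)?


Binary search halves the search space each comparison:
  Step 1: search space = 4904740 -> 2452370
  Step 2: search space = 2452370 -> 1226185
  Step 3: search space = 1226185 -> 613092
  Step 4: search space = 613092 -> 306546
  Step 5: search space = 306546 -> 153273
  Step 6: search space = 153273 -> 76636
  Step 7: search space = 76636 -> 38318
  Step 8: search space = 38318 -> 19159
  Step 9: search space = 19159 -> 9579
  Step 10: search space = 9579 -> 4789
  Step 11: search space = 4789 -> 2394
  Step 12: search space = 2394 -> 1197
  Step 13: search space = 1197 -> 598
  Step 14: search space = 598 -> 299
  Step 15: search space = 299 -> 149
  Step 16: search space = 149 -> 74
  Step 17: search space = 74 -> 37
  Step 18: search space = 37 -> 18
  Step 19: search space = 18 -> 9
  Step 20: search space = 9 -> 4
  Step 21: search space = 4 -> 2
  Step 22: search space = 2 -> 1
  Step 23: search space = 1 (final check)
Maximum comparisons = floor(log2(4904740)) + 1 = 22 + 1 = 23


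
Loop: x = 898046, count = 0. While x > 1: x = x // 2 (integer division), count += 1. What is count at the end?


The variable x halves each step:
x = 898046 -> 449023 -> 224511 -> 112255 -> 56127 -> 28063 -> 14031 -> 7015 -> 3507 -> 1753 -> 876 -> 438 -> 219 -> 109 -> 54 -> 27 -> 13 -> 6 -> 3 -> 1
Number of halvings = floor(log2(898046)) = 19


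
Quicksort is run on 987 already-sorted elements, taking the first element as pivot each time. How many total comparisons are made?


Sum of comparisons per partition:
986 + 985 + ... + 1 + 0
= 987 * (987 - 1) / 2
= 987 * 986 / 2
= 486591


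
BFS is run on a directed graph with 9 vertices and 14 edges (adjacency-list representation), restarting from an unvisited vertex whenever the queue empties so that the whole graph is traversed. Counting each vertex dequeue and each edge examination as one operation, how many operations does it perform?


A full BFS traversal dequeues each vertex exactly once and examines each directed edge exactly once.
V = 9 (vertex processing cost)
E = 14 (edge examination cost)
Total operations proportional to V + E = 9 + 14 = 23


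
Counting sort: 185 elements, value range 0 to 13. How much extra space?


n = 185 (output array)
k = 14 (count array for 14 distinct values)
Extra space = 185 + 14 = 199


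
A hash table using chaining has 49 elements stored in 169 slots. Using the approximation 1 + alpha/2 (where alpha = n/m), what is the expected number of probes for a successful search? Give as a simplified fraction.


Load factor alpha = n/m = 49/169
Expected probes = 1 + alpha/2 = 1 + 49/(2*169)
= 1 + 49/338
= 338/338 + 49/338
= 387/338


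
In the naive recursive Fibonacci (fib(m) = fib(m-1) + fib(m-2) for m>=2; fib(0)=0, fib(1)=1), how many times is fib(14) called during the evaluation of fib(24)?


Let N(m) = number of times fib(m) is called while evaluating fib(24).
N(24) = 1 (the initial call).
N(23) = 1 (only fib(24) calls it).
For 1 <= m <= 22: fib(m) is called by fib(m+1) and fib(m+2), so
  N(m) = N(m+1) + N(m+2).
fib(0) is called only by fib(2), so N(0) = N(2).
Walk down from m=24:
  N(24)=1, N(23)=1, N(22)=2, N(21)=3, N(20)=5, N(19)=8, N(18)=13, N(17)=21, N(16)=34, N(15)=55, N(14)=89
N(14) = 89


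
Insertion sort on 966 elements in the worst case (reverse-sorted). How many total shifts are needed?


In the worst case (reverse-sorted), each element shifts past all previous:
  Element 1: 1 shifts
  Element 2: 2 shifts
  Element 3: 3 shifts
  Element 4: 4 shifts
  Element 5: 5 shifts
  ...
  Element 965: 965 shifts
Total = 1 + 2 + ... + 965
= 966*(966-1)/2 = 466095


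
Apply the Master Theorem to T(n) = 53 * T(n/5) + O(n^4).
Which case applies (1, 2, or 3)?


The Master Theorem: T(n) = a*T(n/b) + O(n^c)
  a = 53, b = 5, c = 4
log_b(a) = log_5(53) ~ 2.467
Compare b^c with a: 5^4 = 625 > 53, so c > log_b(a).
Since c > log_b(a), Case 3 applies.
T(n) = O(n^4)
Master Theorem case = 3


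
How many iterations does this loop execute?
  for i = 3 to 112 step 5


The loop variable i takes values starting at 3 and increments by 5 each iteration.
Sequence: i = 3, 8, 13, 18, 23, 28, 33, 38, 43, ...
The upper bound 112 is inclusive, so the count is floor((last - first) / step) + 1:
floor((112 - 3) / 5) + 1 = floor(109/5) + 1 = 21 + 1 = 22


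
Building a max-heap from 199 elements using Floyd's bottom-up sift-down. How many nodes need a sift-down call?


In a heap of 199 elements (0-indexed array):
  Last element index: 198
  Parent of last element: floor((198 - 1) / 2) = 98
  Internal nodes: indices 0 to 98
  Count = floor(199/2) = 99


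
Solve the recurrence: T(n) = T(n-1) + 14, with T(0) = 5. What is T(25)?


Unrolling the recurrence:
T(25) = T(24) + 14
       = T(23) + 14 + 14
       = T(22) + 14*3
       ...
       = T(0) + 14*25
       = 5 + 350 = 355


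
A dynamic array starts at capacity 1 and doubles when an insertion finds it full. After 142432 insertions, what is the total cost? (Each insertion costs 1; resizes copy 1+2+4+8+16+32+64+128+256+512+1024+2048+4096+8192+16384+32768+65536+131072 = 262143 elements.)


Insertion cost: 142432 (one per element)
Resizes occur just before inserting elements 2, 3, 5, 9, ...
Elements copied at each resize: 1 + 2 + 4 + 8 + 16 + 32 + 64 + 128 + 256 + 512 + 1024 + 2048 + 4096 + 8192 + 16384 + 32768 + 65536 + 131072
Sum of copies = 262143 (geometric series: 2^k - 1)
Total = 142432 + 262143 = 404575


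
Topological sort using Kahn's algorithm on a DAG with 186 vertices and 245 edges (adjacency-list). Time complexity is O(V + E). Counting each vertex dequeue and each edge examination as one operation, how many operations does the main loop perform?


Kahn's algorithm:
  1. Compute in-degrees: O(V + E)
  2. Process queue: each vertex dequeued once (O(V))
     each edge examined once (O(E))
Total = V + E = 186 + 245 = 431


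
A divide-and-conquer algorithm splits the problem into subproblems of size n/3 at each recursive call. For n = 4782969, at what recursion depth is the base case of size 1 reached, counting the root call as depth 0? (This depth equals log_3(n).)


At each depth, the problem size is divided by 3:
  Depth 0: problem size = 4782969
  Depth 1: problem size = 1594323
  Depth 2: problem size = 531441
  Depth 3: problem size = 177147
  Depth 4: problem size = 59049
  Depth 5: problem size = 19683
  Depth 6: problem size = 6561
  Depth 7: problem size = 2187
  Depth 8: problem size = 729
  Depth 9: problem size = 243
  Depth 10: problem size = 81
  Depth 11: problem size = 27
  Depth 12: problem size = 9
  Depth 13: problem size = 3
  Depth 14: problem size = 1 (base case)
The base case is reached at depth log_3(4782969) = 14 (the tree has 15 levels counting depth 0, but the depth asked for is 14).
Recursion depth = 14


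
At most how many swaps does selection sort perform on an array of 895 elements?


Each of the 894 passes places one element in its final position.
Pass 1: swap minimum into position 0
Pass 2: swap minimum of remaining into position 1
...
Pass 894: last two elements, one swap
Maximum swaps = 895 - 1 = 894


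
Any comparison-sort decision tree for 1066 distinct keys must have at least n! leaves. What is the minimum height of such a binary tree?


A binary decision tree of height h has at most 2^h leaves and needs at least n! of them, so h >= ceil(log2(n!)).
1066! is far too large to multiply out, so use Stirling's series:
  ln(n!) ~ n ln n - n + (1/2) ln(2 pi n) + 1/(12n)  (error below 1/(360 n^3), negligible here)
  ln(1066) = 6.9716686
  n ln n = 1066 * 6.9716686 = 7431.7987
  (1/2) ln(2 pi * 1066) = (1/2) ln(6697.8755) = 4.4048
  1/(12*1066) = 0.0001
  ln(1066!) ~ 7431.7987 - 1066 + 4.4048 + 0.0001 = 6370.2036
Convert to base 2: log2(1066!) = 6370.2036 / ln 2 = 6370.2036 / 0.69314718 = 9190.2612
ceil(9190.2612) = 9191


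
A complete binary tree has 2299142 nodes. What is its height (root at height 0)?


In a complete binary tree, level k holds nodes 2^k .. 2^(k+1)-1 (1-indexed).
Height = floor(log2(n)) = floor(log2(2299142)) = 21
Check: 2^21 = 2097152 <= 2299142 < 4194304 = 2^22


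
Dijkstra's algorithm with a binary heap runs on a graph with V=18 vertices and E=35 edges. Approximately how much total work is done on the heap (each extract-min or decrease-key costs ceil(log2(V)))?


Dijkstra with a binary heap: each vertex is extracted once, each edge may relax once.
Each heap operation costs O(log V).
V + E = 18 + 35 = 53
ceil(log2(18)) = 5 (since 2^4 = 16 < 18 <= 32 = 2^5)
Total heap work = (V+E) * ceil(log2(V)) = 53 * 5 = 265


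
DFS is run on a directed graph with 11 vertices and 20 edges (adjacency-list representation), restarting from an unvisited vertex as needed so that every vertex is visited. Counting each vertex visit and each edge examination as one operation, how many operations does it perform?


A full DFS traversal processes each vertex exactly once (push/pop on stack).
Each directed edge is examined once.
V = 11, E = 20
V + E = 31


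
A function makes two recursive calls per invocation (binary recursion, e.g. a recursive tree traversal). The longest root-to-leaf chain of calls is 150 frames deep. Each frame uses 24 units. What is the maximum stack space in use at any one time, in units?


Binary recursion: the two calls run one after the other, so only one root-to-leaf chain of frames is on the stack at a time.
Maximum depth (longest chain) = 150 frames
Each frame = 24 units
Max stack space = 150 * 24 = 3600


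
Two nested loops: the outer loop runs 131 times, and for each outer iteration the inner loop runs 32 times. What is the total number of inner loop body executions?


Outer loop: 131 iterations
Inner loop: 32 iterations per outer iteration
Total = 131 * 32 = 4192


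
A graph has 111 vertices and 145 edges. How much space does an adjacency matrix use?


Adjacency matrix: V x V grid of entries
Space = V^2 = 111^2 = 111 * 111 = 12321


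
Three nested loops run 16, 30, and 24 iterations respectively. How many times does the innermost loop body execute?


Loop 1 (outermost): 16 iterations
Loop 2 (middle): 30 iterations per outer
Loop 3 (innermost): 24 iterations per middle
Total = 16 * 30 * 24 = 11520


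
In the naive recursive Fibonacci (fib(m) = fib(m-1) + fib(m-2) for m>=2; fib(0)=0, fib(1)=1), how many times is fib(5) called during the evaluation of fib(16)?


Let N(m) = number of times fib(m) is called while evaluating fib(16).
N(16) = 1 (the initial call).
N(15) = 1 (only fib(16) calls it).
For 1 <= m <= 14: fib(m) is called by fib(m+1) and fib(m+2), so
  N(m) = N(m+1) + N(m+2).
fib(0) is called only by fib(2), so N(0) = N(2).
Walk down from m=16:
  N(16)=1, N(15)=1, N(14)=2, N(13)=3, N(12)=5, N(11)=8, N(10)=13, N(9)=21, N(8)=34, N(7)=55, N(6)=89, N(5)=144
N(5) = 144


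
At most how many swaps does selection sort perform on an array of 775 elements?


Each of the 774 passes places one element in its final position.
Pass 1: swap minimum into position 0
Pass 2: swap minimum of remaining into position 1
...
Pass 774: last two elements, one swap
Maximum swaps = 775 - 1 = 774


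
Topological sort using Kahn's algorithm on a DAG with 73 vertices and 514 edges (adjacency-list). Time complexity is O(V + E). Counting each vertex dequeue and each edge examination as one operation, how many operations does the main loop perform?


Kahn's algorithm:
  1. Compute in-degrees: O(V + E)
  2. Process queue: each vertex dequeued once (O(V))
     each edge examined once (O(E))
Total = V + E = 73 + 514 = 587


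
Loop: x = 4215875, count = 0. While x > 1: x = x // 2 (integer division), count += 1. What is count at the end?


The variable x halves each step:
x = 4215875 -> 2107937 -> 1053968 -> 526984 -> 263492 -> 131746 -> 65873 -> 32936 -> 16468 -> 8234 -> 4117 -> 2058 -> 1029 -> 514 -> 257 -> 128 -> 64 -> 32 -> 16 -> 8 -> 4 -> 2 -> 1
Number of halvings = floor(log2(4215875)) = 22


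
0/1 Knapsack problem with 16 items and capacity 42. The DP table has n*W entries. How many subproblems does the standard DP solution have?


The DP table is indexed by (item, capacity).
Rows: 16 items
Columns: 42 capacity values (1 to W)
Total subproblems = 16 * 42 = 672


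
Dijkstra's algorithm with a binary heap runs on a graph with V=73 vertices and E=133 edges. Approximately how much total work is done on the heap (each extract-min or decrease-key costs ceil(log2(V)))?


Dijkstra with a binary heap: each vertex is extracted once, each edge may relax once.
Each heap operation costs O(log V).
V + E = 73 + 133 = 206
ceil(log2(73)) = 7 (since 2^6 = 64 < 73 <= 128 = 2^7)
Total heap work = (V+E) * ceil(log2(V)) = 206 * 7 = 1442


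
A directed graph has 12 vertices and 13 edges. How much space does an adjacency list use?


Adjacency list: one list head per vertex + one entry per edge
Vertex heads: 12
Edge entries: 13
Total = 12 + 13 = 25


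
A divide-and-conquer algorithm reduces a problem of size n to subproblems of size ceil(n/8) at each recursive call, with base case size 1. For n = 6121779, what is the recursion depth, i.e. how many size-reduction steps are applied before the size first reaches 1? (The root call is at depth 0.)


Each step divides the size by 8 (rounding up); after k steps the size is ceil(n/8^k), which equals 1 exactly when 8^k >= n.
So the depth is the smallest k with 8^k >= 6121779, i.e. ceil(log_8(6121779)).
8^7 = 2097152 < 6121779 <= 16777216 = 8^8
Recursion depth = 8


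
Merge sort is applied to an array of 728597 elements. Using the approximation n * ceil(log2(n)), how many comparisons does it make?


Merge sort divides the array into halves recursively.
Number of levels = ceil(log2(728597)) = 20
At each level, approximately n = 728597 comparisons are needed for merging.
Total comparisons ~ n * ceil(log2(n)) = 728597 * 20 = 14571940


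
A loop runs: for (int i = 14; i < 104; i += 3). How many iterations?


Loop starts at i = 14, increments by 3, stops when i >= 104.
Number of iterations = ceil((104 - 14) / 3)
= ceil(90 / 3)
= 30


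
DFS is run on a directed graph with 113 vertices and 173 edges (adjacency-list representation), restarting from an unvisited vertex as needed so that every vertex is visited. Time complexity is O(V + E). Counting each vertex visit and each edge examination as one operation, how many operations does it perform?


A full DFS traversal processes each vertex exactly once (push/pop on stack).
Each directed edge is examined once.
V = 113, E = 173
V + E = 286


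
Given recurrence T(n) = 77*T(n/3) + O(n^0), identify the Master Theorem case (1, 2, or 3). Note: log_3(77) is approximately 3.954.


Master Theorem parameters: a=77, b=3, c=0
log_b(a) = 3.954
Compare b^c with a: 3^0 = 1 < 77, so c < log_b(a).
Comparing c=0 vs log_b(a)=3.954:
0 < 3.954 => Case 1
Result: T(n) = O(n^(log_3 77)) ~ O(n^3.954)
Master Theorem case = 1


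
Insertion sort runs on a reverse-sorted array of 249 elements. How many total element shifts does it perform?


Sum of shifts = 1 + 2 + 3 + ... + 248
= 249 * 248 / 2
= 61752 / 2
= 30876


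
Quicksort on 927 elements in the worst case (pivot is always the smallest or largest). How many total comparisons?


In the worst case, each partition step picks the worst pivot:
  Partition 1: 926 comparisons (n-1 elements to compare)
  Partition 2: 925 comparisons
  Partition 3: 924 comparisons
  Partition 4: 923 comparisons
  Partition 5: 922 comparisons
  ...
  Last partition: 0 comparisons
Total = (n-1) + (n-2) + ... + 1 + 0 = n*(n-1)/2
= 927*926/2 = 429201


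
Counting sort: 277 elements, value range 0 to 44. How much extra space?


n = 277 (output array)
k = 45 (count array for 45 distinct values)
Extra space = 277 + 45 = 322


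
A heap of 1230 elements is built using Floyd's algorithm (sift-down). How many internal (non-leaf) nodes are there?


Leaf nodes occupy roughly half the array.
Sift-down is called for each internal node, starting from the last one.
Internal nodes = floor(n/2) = floor(1230/2) = 615


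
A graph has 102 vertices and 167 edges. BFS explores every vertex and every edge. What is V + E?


A full BFS traversal dequeues each vertex once and examines each edge once.
Vertex visits: 102
Edge visits: 167
V + E = 102 + 167 = 269


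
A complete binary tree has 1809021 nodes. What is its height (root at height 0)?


In a complete binary tree, level k holds nodes 2^k .. 2^(k+1)-1 (1-indexed).
Height = floor(log2(n)) = floor(log2(1809021)) = 20
Check: 2^20 = 1048576 <= 1809021 < 2097152 = 2^21


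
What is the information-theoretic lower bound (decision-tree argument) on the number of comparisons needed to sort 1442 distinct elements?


A binary decision tree of height h has at most 2^h leaves and needs at least n! of them, so h >= ceil(log2(n!)).
1442! is far too large to multiply out, so use Stirling's series:
  ln(n!) ~ n ln n - n + (1/2) ln(2 pi n) + 1/(12n)  (error below 1/(360 n^3), negligible here)
  ln(1442) = 7.2737863
  n ln n = 1442 * 7.2737863 = 10488.7998
  (1/2) ln(2 pi * 1442) = (1/2) ln(9060.3532) = 4.5558
  1/(12*1442) = 0.0001
  ln(1442!) ~ 10488.7998 - 1442 + 4.5558 + 0.0001 = 9051.3557
Convert to base 2: log2(1442!) = 9051.3557 / ln 2 = 9051.3557 / 0.69314718 = 13058.3460
ceil(13058.3460) = 13059


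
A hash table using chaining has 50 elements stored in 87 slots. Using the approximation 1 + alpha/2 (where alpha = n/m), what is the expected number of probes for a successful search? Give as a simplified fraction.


Load factor alpha = n/m = 50/87
Expected probes = 1 + alpha/2 = 1 + 50/(2*87)
= 1 + 50/174
= 174/174 + 50/174
= 224/174
Simplify: 112/87


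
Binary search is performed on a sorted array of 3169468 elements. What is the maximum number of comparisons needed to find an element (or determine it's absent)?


Binary search halves the search space each comparison:
  Step 1: search space = 3169468 -> 1584734
  Step 2: search space = 1584734 -> 792367
  Step 3: search space = 792367 -> 396183
  Step 4: search space = 396183 -> 198091
  Step 5: search space = 198091 -> 99045
  Step 6: search space = 99045 -> 49522
  Step 7: search space = 49522 -> 24761
  Step 8: search space = 24761 -> 12380
  Step 9: search space = 12380 -> 6190
  Step 10: search space = 6190 -> 3095
  Step 11: search space = 3095 -> 1547
  Step 12: search space = 1547 -> 773
  Step 13: search space = 773 -> 386
  Step 14: search space = 386 -> 193
  Step 15: search space = 193 -> 96
  Step 16: search space = 96 -> 48
  Step 17: search space = 48 -> 24
  Step 18: search space = 24 -> 12
  Step 19: search space = 12 -> 6
  Step 20: search space = 6 -> 3
  Step 21: search space = 3 -> 1
  Step 22: search space = 1 (final check)
Maximum comparisons = floor(log2(3169468)) + 1 = 21 + 1 = 22


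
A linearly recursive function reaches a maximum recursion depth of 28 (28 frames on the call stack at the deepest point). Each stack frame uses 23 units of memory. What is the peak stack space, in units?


Maximum recursion depth = 28 frames
Memory per frame = 23 units
Total stack space = depth * frame_size
= 28 * 23 = 644


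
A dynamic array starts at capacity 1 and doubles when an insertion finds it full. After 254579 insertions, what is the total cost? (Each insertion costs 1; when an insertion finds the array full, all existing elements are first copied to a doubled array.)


Insertion cost: 254579 (one per element)
Resizes occur just before inserting elements 2, 3, 5, 9, ...
Elements copied at each resize: 1 + 2 + 4 + 8 + 16 + 32 + 64 + 128 + 256 + 512 + 1024 + 2048 + 4096 + 8192 + 16384 + 32768 + 65536 + 131072
Sum of copies = 262143 (geometric series: 2^k - 1)
Total = 254579 + 262143 = 516722


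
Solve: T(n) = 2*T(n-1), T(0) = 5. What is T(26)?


Unrolling:
T(26) = 2*T(25) = 2^2*T(24) = ... = 2^26*T(0)
= 2^26 * 5
= 67108864 * 5 = 335544320


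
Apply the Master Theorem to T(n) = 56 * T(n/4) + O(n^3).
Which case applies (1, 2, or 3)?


The Master Theorem: T(n) = a*T(n/b) + O(n^c)
  a = 56, b = 4, c = 3
log_b(a) = log_4(56) ~ 2.904
Compare b^c with a: 4^3 = 64 > 56, so c > log_b(a).
Since c > log_b(a), Case 3 applies.
T(n) = O(n^3)
Master Theorem case = 3


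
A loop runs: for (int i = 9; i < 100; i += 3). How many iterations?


Loop starts at i = 9, increments by 3, stops when i >= 100.
Number of iterations = ceil((100 - 9) / 3)
= ceil(91 / 3)
= 31
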